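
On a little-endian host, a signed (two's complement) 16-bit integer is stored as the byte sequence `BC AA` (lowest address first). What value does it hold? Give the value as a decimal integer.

Little-endian: lowest address holds the least-significant byte.
Reassemble most-significant byte first: AA BC → 0xAABC.
Top bit is set, so as a signed 16-bit value this is 0xAABC − 2^16 = -21828.

-21828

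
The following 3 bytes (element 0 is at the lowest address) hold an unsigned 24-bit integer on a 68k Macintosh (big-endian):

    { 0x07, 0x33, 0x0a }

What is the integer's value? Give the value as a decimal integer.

Big-endian: lowest address holds the most-significant byte.
The bytes are already most-significant first: 0x07330A.
0x07330A = 471818.

471818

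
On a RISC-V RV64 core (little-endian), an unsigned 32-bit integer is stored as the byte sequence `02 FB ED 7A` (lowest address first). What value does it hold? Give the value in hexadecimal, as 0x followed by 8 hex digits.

Little-endian: lowest address holds the least-significant byte.
Reassemble most-significant byte first: 7A ED FB 02 → 0x7AEDFB02.

0x7AEDFB02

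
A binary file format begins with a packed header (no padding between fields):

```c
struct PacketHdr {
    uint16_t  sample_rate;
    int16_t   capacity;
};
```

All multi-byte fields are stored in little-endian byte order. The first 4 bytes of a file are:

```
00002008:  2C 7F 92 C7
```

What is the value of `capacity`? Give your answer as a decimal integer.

`capacity` follows `sample_rate` (2 bytes), so it starts at byte offset 2 and occupies 2 bytes.
Bytes at offsets 2..3: 92 C7.
Little-endian stores the least-significant byte at the lowest address.
Reassemble most-significant byte first: C7 92 → 0xC792.
Top bit is set, so as a signed 16-bit value this is 0xC792 − 2^16 = -14446.

-14446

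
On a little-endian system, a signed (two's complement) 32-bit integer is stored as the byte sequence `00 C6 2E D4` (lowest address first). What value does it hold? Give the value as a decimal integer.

In little-endian order the low byte comes first in memory.
Reassemble most-significant byte first: D4 2E C6 00 → 0xD42EC600.
Top bit is set, so as a signed 32-bit value this is 0xD42EC600 − 2^32 = -735132160.

-735132160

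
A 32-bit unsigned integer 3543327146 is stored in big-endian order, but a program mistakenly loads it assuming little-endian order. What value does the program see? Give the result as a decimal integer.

3543327146 in 32-bit hexadecimal is 0xD332E1AA.
Stored big-endian, the bytes at ascending addresses are D3 32 E1 AA.
Read back as little-endian, the first byte is least significant, giving 0xAAE132D3.
0xAAE132D3 = 2866885331.

2866885331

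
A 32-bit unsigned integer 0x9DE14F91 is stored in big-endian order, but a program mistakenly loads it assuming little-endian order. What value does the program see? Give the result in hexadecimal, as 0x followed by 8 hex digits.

0x914FE19D

Stored big-endian, the bytes at ascending addresses are 9D E1 4F 91.
Read back as little-endian, the first byte is least significant, giving 0x914FE19D.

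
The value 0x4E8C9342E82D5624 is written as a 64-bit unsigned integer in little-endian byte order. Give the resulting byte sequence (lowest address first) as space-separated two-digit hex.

Split into bytes (most-significant first): 4E 8C 93 42 E8 2D 56 24.
In little-endian order the low byte comes first in memory.
So at ascending addresses the bytes are 24 56 2D E8 42 93 8C 4E.

24 56 2D E8 42 93 8C 4E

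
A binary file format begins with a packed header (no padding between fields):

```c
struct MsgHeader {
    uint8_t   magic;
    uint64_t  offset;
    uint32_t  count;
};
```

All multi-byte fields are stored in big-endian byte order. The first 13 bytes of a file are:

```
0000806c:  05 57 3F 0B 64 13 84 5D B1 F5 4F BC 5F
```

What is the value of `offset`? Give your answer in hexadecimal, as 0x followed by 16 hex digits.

0x573F0B6413845DB1

`offset` follows `magic` (1 byte), so it starts at byte offset 1 and occupies 8 bytes.
Bytes at offsets 1..8: 57 3F 0B 64 13 84 5D B1.
Big-endian stores the most-significant byte at the lowest address.
The bytes are already most-significant first: 0x573F0B6413845DB1.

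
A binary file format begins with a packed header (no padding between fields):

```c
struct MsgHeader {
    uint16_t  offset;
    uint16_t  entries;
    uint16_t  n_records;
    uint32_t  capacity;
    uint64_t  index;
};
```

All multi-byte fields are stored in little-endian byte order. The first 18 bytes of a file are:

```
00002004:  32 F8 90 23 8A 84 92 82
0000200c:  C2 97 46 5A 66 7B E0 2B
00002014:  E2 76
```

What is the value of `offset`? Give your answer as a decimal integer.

`offset` is the first field, at byte offset 0, occupying 2 bytes.
Bytes at offsets 0..1: 32 F8.
In little-endian order the low byte comes first in memory.
Reassemble most-significant byte first: F8 32 → 0xF832.
0xF832 = 63538.

63538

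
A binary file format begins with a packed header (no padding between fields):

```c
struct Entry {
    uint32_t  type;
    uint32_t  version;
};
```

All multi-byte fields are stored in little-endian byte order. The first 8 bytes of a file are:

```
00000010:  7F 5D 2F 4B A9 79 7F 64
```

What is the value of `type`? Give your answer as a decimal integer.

`type` is the first field, at byte offset 0, occupying 4 bytes.
Bytes at offsets 0..3: 7F 5D 2F 4B.
Little-endian: lowest address holds the least-significant byte.
Reassemble most-significant byte first: 4B 2F 5D 7F → 0x4B2F5D7F.
0x4B2F5D7F = 1261395327.

1261395327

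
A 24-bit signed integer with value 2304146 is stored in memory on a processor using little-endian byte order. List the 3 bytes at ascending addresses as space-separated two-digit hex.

92 28 23

2304146 in hexadecimal, padded to 24 bits, is 0x232892.
Split into bytes (most-significant first): 23 28 92.
In little-endian order the low byte comes first in memory.
So at ascending addresses the bytes are 92 28 23.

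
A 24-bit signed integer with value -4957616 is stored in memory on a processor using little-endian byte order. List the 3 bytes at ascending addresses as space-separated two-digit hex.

50 5A B4

Two's complement of -4957616 in 24 bits: 4957616 = 0x4BA5B0; invert → 0xB45A4F; add 1 → 0xB45A50.
Split into bytes (most-significant first): B4 5A 50.
Little-endian stores the least-significant byte at the lowest address.
So at ascending addresses the bytes are 50 5A B4.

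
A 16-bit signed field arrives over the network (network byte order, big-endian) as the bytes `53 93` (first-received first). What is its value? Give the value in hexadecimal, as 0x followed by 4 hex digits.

0x5393

Big-endian stores the most-significant byte at the lowest address.
The bytes are already most-significant first: 0x5393.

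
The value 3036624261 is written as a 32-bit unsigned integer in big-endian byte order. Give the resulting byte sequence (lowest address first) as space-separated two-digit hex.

3036624261 in hexadecimal, padded to 32 bits, is 0xB4FF3585.
Split into bytes (most-significant first): B4 FF 35 85.
In big-endian order the high byte comes first in memory.
So the memory order matches the most-significant-first order: B4 FF 35 85.

B4 FF 35 85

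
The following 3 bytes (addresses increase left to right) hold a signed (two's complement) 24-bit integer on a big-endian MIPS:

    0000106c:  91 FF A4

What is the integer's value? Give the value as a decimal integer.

-7209052

Big-endian stores the most-significant byte at the lowest address.
The bytes are already most-significant first: 0x91FFA4.
Top bit is set, so as a signed 24-bit value this is 0x91FFA4 − 2^24 = -7209052.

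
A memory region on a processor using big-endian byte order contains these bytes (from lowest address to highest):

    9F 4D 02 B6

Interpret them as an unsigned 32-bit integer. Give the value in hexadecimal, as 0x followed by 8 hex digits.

Big-endian: lowest address holds the most-significant byte.
The bytes are already most-significant first: 0x9F4D02B6.

0x9F4D02B6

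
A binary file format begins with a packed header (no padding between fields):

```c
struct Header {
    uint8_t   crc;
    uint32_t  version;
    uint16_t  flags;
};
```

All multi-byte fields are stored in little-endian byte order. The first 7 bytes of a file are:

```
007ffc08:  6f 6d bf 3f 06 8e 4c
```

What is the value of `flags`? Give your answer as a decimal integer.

`flags` follows `crc` (1 B), `version` (4 B), so it starts at offset 1 + 4 = 5 and occupies 2 bytes.
Bytes at offsets 5..6: 8E 4C.
Little-endian: lowest address holds the least-significant byte.
Reassemble most-significant byte first: 4C 8E → 0x4C8E.
0x4C8E = 19598.

19598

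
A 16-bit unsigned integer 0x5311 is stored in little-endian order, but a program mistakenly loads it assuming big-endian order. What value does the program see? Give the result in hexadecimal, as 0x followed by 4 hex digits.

0x1153

Stored little-endian, the bytes at ascending addresses are 11 53.
Read back as big-endian, the last byte is least significant, giving 0x1153.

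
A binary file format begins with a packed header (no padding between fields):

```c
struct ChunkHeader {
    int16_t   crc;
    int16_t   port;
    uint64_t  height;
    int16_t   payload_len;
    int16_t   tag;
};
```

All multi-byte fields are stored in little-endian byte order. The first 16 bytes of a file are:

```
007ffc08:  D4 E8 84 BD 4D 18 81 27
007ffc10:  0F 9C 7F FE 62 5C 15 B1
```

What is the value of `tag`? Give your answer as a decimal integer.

`tag` follows `crc` (2 B), `port` (2 B), `height` (8 B), `payload_len` (2 B), so it starts at offset 2 + 2 + 8 + 2 = 14 and occupies 2 bytes.
Bytes at offsets 14..15: 15 B1.
Little-endian: lowest address holds the least-significant byte.
Reassemble most-significant byte first: B1 15 → 0xB115.
Top bit is set, so as a signed 16-bit value this is 0xB115 − 2^16 = -20203.

-20203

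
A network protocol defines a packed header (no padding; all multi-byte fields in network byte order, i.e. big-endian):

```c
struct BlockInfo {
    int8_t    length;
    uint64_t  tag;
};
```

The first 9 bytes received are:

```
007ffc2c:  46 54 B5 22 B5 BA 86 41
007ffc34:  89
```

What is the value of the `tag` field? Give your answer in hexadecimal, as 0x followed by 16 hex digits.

0x54B522B5BA864189

`tag` follows `length` (1 byte), so it starts at byte offset 1 and occupies 8 bytes.
Bytes at offsets 1..8: 54 B5 22 B5 BA 86 41 89.
In big-endian order the high byte comes first in memory.
The bytes are already most-significant first: 0x54B522B5BA864189.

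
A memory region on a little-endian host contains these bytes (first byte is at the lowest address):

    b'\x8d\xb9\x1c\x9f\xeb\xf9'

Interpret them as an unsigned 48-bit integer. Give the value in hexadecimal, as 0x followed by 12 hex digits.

0xF9EB9F1CB98D

Little-endian stores the least-significant byte at the lowest address.
Reassemble most-significant byte first: F9 EB 9F 1C B9 8D → 0xF9EB9F1CB98D.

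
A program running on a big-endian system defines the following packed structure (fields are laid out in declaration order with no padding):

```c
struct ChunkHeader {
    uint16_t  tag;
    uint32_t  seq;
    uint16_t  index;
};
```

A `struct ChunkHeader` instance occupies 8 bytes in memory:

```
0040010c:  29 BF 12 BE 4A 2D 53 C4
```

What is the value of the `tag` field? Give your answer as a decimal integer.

10687

`tag` is the first field, at byte offset 0, occupying 2 bytes.
Bytes at offsets 0..1: 29 BF.
In big-endian order the high byte comes first in memory.
The bytes are already most-significant first: 0x29BF.
0x29BF = 10687.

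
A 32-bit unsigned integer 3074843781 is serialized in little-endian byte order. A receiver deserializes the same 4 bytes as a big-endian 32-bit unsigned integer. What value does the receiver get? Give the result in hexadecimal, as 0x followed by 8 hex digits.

3074843781 in 32-bit hexadecimal is 0xB7466485.
Stored little-endian, the bytes at ascending addresses are 85 64 46 B7.
Read back as big-endian, the last byte is least significant, giving 0x856446B7.

0x856446B7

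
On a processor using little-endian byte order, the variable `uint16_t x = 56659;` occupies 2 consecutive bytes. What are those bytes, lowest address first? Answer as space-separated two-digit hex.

56659 in hexadecimal, padded to 16 bits, is 0xDD53.
Split into bytes (most-significant first): DD 53.
In little-endian order the low byte comes first in memory.
So at ascending addresses the bytes are 53 DD.

53 DD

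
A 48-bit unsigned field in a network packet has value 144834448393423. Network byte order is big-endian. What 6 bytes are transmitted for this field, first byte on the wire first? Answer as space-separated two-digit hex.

144834448393423 in hexadecimal, padded to 48 bits, is 0x83B9E5D904CF.
Split into bytes (most-significant first): 83 B9 E5 D9 04 CF.
Big-endian: lowest address holds the most-significant byte.
So the memory order matches the most-significant-first order: 83 B9 E5 D9 04 CF.

83 B9 E5 D9 04 CF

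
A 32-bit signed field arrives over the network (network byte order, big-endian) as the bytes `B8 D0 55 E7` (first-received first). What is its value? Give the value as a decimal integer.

In big-endian order the high byte comes first in memory.
The bytes are already most-significant first: 0xB8D055E7.
Top bit is set, so as a signed 32-bit value this is 0xB8D055E7 − 2^32 = -1194306073.

-1194306073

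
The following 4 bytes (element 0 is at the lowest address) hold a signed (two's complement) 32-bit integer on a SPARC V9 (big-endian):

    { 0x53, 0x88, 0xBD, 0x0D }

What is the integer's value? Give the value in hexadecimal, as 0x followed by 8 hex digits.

Big-endian stores the most-significant byte at the lowest address.
The bytes are already most-significant first: 0x5388BD0D.

0x5388BD0D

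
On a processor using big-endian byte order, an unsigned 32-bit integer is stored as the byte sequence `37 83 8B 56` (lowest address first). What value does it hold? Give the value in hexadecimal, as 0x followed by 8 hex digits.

0x37838B56

In big-endian order the high byte comes first in memory.
The bytes are already most-significant first: 0x37838B56.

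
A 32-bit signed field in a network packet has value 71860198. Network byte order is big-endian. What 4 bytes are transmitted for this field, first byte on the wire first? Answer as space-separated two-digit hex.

04 48 7F E6

71860198 in hexadecimal, padded to 32 bits, is 0x04487FE6.
Split into bytes (most-significant first): 04 48 7F E6.
In big-endian order the high byte comes first in memory.
So the memory order matches the most-significant-first order: 04 48 7F E6.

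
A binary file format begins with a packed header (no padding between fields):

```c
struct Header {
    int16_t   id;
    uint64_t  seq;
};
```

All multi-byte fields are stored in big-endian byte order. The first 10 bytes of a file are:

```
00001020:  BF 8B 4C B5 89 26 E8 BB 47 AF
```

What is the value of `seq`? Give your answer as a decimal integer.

`seq` follows `id` (2 bytes), so it starts at byte offset 2 and occupies 8 bytes.
Bytes at offsets 2..9: 4C B5 89 26 E8 BB 47 AF.
Big-endian stores the most-significant byte at the lowest address.
The bytes are already most-significant first: 0x4CB58926E8BB47AF.
0x4CB58926E8BB47AF = 5527474917873502127.

5527474917873502127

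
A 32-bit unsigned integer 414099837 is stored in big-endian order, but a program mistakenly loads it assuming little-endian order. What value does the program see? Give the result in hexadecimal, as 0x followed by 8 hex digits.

414099837 in 32-bit hexadecimal is 0x18AEA97D.
Stored big-endian, the bytes at ascending addresses are 18 AE A9 7D.
Read back as little-endian, the first byte is least significant, giving 0x7DA9AE18.

0x7DA9AE18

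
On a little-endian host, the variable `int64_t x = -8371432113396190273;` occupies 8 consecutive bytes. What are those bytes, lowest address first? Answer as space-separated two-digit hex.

BF F3 B8 BB D8 B2 D2 8B

Two's complement of -8371432113396190273 in 64 bits: 8371432113396190273 = 0x742D4D2744470C41; invert → 0x8BD2B2D8BBB8F3BE; add 1 → 0x8BD2B2D8BBB8F3BF.
Split into bytes (most-significant first): 8B D2 B2 D8 BB B8 F3 BF.
In little-endian order the low byte comes first in memory.
So at ascending addresses the bytes are BF F3 B8 BB D8 B2 D2 8B.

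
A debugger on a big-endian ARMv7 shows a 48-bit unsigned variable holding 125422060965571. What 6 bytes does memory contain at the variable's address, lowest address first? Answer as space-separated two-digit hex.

72 12 19 64 0E C3

125422060965571 in hexadecimal, padded to 48 bits, is 0x721219640EC3.
Split into bytes (most-significant first): 72 12 19 64 0E C3.
Big-endian: lowest address holds the most-significant byte.
So the memory order matches the most-significant-first order: 72 12 19 64 0E C3.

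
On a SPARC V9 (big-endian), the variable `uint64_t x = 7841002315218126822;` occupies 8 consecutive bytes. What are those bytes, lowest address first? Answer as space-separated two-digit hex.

6C D0 D6 0F F1 97 87 E6

7841002315218126822 in hexadecimal, padded to 64 bits, is 0x6CD0D60FF19787E6.
Split into bytes (most-significant first): 6C D0 D6 0F F1 97 87 E6.
Big-endian stores the most-significant byte at the lowest address.
So the memory order matches the most-significant-first order: 6C D0 D6 0F F1 97 87 E6.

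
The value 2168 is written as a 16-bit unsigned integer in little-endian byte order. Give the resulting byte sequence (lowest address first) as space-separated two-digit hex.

78 08

2168 in hexadecimal, padded to 16 bits, is 0x0878.
Split into bytes (most-significant first): 08 78.
Little-endian: lowest address holds the least-significant byte.
So at ascending addresses the bytes are 78 08.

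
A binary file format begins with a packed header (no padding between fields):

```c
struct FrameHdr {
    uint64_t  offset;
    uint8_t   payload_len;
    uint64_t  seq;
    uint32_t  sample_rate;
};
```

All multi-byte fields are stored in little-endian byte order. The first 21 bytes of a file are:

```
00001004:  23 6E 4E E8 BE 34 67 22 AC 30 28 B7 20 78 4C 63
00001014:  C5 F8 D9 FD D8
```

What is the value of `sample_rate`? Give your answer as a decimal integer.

3640515064

`sample_rate` follows `offset` (8 B), `payload_len` (1 B), `seq` (8 B), so it starts at offset 8 + 1 + 8 = 17 and occupies 4 bytes.
Bytes at offsets 17..20: F8 D9 FD D8.
Little-endian stores the least-significant byte at the lowest address.
Reassemble most-significant byte first: D8 FD D9 F8 → 0xD8FDD9F8.
0xD8FDD9F8 = 3640515064.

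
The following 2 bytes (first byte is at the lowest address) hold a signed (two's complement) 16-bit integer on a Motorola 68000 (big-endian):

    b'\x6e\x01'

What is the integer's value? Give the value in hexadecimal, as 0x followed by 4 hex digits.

In big-endian order the high byte comes first in memory.
The bytes are already most-significant first: 0x6E01.

0x6E01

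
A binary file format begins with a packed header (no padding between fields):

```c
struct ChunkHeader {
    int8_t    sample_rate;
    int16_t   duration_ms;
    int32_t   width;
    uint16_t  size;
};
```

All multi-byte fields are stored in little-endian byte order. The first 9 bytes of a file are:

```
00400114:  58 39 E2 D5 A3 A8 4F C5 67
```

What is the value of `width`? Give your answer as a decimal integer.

1336452053

`width` follows `sample_rate` (1 B), `duration_ms` (2 B), so it starts at offset 1 + 2 = 3 and occupies 4 bytes.
Bytes at offsets 3..6: D5 A3 A8 4F.
In little-endian order the low byte comes first in memory.
Reassemble most-significant byte first: 4F A8 A3 D5 → 0x4FA8A3D5.
0x4FA8A3D5 = 1336452053.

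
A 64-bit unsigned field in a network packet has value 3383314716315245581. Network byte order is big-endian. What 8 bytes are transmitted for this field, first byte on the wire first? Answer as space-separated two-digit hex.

3383314716315245581 in hexadecimal, padded to 64 bits, is 0x2EF3F2CF15525C0D.
Split into bytes (most-significant first): 2E F3 F2 CF 15 52 5C 0D.
In big-endian order the high byte comes first in memory.
So the memory order matches the most-significant-first order: 2E F3 F2 CF 15 52 5C 0D.

2E F3 F2 CF 15 52 5C 0D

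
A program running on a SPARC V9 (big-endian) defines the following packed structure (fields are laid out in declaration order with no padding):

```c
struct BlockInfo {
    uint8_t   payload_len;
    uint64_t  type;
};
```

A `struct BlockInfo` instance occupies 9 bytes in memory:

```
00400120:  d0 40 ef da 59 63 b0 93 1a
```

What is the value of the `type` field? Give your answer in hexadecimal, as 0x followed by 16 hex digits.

`type` follows `payload_len` (1 byte), so it starts at byte offset 1 and occupies 8 bytes.
Bytes at offsets 1..8: 40 EF DA 59 63 B0 93 1A.
Big-endian: lowest address holds the most-significant byte.
The bytes are already most-significant first: 0x40EFDA5963B0931A.

0x40EFDA5963B0931A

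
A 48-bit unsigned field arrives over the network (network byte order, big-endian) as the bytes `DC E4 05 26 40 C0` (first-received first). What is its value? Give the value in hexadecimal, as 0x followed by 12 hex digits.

0xDCE4052640C0

Big-endian: lowest address holds the most-significant byte.
The bytes are already most-significant first: 0xDCE4052640C0.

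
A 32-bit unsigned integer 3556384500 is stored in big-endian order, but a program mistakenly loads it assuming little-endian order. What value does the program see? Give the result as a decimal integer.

4095670995

3556384500 in 32-bit hexadecimal is 0xD3FA1EF4.
Stored big-endian, the bytes at ascending addresses are D3 FA 1E F4.
Read back as little-endian, the first byte is least significant, giving 0xF41EFAD3.
0xF41EFAD3 = 4095670995.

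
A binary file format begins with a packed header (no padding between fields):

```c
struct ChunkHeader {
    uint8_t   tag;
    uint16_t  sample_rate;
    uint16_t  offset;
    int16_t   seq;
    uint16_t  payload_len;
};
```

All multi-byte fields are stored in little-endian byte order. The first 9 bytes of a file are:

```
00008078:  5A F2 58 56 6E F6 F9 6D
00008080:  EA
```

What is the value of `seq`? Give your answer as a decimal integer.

-1546

`seq` follows `tag` (1 B), `sample_rate` (2 B), `offset` (2 B), so it starts at offset 1 + 2 + 2 = 5 and occupies 2 bytes.
Bytes at offsets 5..6: F6 F9.
Little-endian: lowest address holds the least-significant byte.
Reassemble most-significant byte first: F9 F6 → 0xF9F6.
Top bit is set, so as a signed 16-bit value this is 0xF9F6 − 2^16 = -1546.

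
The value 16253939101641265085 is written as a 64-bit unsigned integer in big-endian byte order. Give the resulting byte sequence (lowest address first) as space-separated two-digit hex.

16253939101641265085 in hexadecimal, padded to 64 bits, is 0xE191977EF228CFBD.
Split into bytes (most-significant first): E1 91 97 7E F2 28 CF BD.
Big-endian: lowest address holds the most-significant byte.
So the memory order matches the most-significant-first order: E1 91 97 7E F2 28 CF BD.

E1 91 97 7E F2 28 CF BD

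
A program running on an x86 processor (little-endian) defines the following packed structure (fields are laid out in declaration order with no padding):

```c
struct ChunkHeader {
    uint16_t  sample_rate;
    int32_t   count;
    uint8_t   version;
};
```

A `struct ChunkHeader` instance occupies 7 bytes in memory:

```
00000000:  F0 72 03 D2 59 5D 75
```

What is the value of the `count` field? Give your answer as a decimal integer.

1566167555

`count` follows `sample_rate` (2 bytes), so it starts at byte offset 2 and occupies 4 bytes.
Bytes at offsets 2..5: 03 D2 59 5D.
Little-endian: lowest address holds the least-significant byte.
Reassemble most-significant byte first: 5D 59 D2 03 → 0x5D59D203.
0x5D59D203 = 1566167555.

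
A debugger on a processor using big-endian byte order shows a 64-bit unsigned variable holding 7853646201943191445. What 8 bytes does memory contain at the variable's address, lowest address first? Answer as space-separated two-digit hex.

6C FD C1 9C 3A 6B 6F 95

7853646201943191445 in hexadecimal, padded to 64 bits, is 0x6CFDC19C3A6B6F95.
Split into bytes (most-significant first): 6C FD C1 9C 3A 6B 6F 95.
In big-endian order the high byte comes first in memory.
So the memory order matches the most-significant-first order: 6C FD C1 9C 3A 6B 6F 95.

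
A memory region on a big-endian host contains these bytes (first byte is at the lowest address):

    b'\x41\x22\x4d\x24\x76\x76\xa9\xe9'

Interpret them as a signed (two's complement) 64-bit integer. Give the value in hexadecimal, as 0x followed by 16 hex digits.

Big-endian stores the most-significant byte at the lowest address.
The bytes are already most-significant first: 0x41224D247676A9E9.

0x41224D247676A9E9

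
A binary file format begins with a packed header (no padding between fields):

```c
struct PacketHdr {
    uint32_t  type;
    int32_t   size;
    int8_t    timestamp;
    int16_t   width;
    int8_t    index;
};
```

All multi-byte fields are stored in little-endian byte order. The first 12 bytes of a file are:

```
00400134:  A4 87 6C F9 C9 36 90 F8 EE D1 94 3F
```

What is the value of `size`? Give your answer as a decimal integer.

-124766519

`size` follows `type` (4 bytes), so it starts at byte offset 4 and occupies 4 bytes.
Bytes at offsets 4..7: C9 36 90 F8.
Little-endian: lowest address holds the least-significant byte.
Reassemble most-significant byte first: F8 90 36 C9 → 0xF89036C9.
Top bit is set, so as a signed 32-bit value this is 0xF89036C9 − 2^32 = -124766519.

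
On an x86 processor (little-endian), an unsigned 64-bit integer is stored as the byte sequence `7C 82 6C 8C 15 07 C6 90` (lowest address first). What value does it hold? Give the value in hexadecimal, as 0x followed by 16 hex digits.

Little-endian stores the least-significant byte at the lowest address.
Reassemble most-significant byte first: 90 C6 07 15 8C 6C 82 7C → 0x90C607158C6C827C.

0x90C607158C6C827C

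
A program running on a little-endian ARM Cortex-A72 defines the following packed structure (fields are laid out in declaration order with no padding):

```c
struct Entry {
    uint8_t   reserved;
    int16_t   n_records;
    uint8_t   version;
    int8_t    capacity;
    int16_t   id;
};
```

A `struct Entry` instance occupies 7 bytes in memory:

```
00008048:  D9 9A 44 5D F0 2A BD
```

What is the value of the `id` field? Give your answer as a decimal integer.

`id` follows `reserved` (1 B), `n_records` (2 B), `version` (1 B), `capacity` (1 B), so it starts at offset 1 + 2 + 1 + 1 = 5 and occupies 2 bytes.
Bytes at offsets 5..6: 2A BD.
Little-endian: lowest address holds the least-significant byte.
Reassemble most-significant byte first: BD 2A → 0xBD2A.
Top bit is set, so as a signed 16-bit value this is 0xBD2A − 2^16 = -17110.

-17110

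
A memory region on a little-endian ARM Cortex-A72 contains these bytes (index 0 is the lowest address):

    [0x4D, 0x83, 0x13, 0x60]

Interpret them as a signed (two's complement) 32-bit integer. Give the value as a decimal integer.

In little-endian order the low byte comes first in memory.
Reassemble most-significant byte first: 60 13 83 4D → 0x6013834D.
0x6013834D = 1611891533.

1611891533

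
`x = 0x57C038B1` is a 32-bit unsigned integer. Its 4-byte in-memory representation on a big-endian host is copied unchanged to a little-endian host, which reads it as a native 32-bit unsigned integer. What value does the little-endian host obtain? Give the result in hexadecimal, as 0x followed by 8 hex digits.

0xB138C057

Stored big-endian, the bytes at ascending addresses are 57 C0 38 B1.
Read back as little-endian, the first byte is least significant, giving 0xB138C057.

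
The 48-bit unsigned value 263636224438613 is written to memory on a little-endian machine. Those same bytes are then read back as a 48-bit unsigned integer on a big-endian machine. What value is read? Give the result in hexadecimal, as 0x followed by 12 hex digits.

263636224438613 in 48-bit hexadecimal is 0xEFC69781F155.
Stored little-endian, the bytes at ascending addresses are 55 F1 81 97 C6 EF.
Read back as big-endian, the last byte is least significant, giving 0x55F18197C6EF.

0x55F18197C6EF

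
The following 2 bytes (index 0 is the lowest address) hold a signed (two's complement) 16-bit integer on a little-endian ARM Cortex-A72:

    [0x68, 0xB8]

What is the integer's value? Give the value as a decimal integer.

In little-endian order the low byte comes first in memory.
Reassemble most-significant byte first: B8 68 → 0xB868.
Top bit is set, so as a signed 16-bit value this is 0xB868 − 2^16 = -18328.

-18328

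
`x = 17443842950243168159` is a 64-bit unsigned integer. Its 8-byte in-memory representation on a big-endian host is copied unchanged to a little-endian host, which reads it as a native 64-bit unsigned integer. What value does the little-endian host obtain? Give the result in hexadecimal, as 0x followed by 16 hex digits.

0x9F2FF2E6BDFA14F2

17443842950243168159 in 64-bit hexadecimal is 0xF214FABDE6F22F9F.
Stored big-endian, the bytes at ascending addresses are F2 14 FA BD E6 F2 2F 9F.
Read back as little-endian, the first byte is least significant, giving 0x9F2FF2E6BDFA14F2.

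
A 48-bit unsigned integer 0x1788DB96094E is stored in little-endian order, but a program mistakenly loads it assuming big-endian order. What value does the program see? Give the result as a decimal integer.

Stored little-endian, the bytes at ascending addresses are 4E 09 96 DB 88 17.
Read back as big-endian, the last byte is least significant, giving 0x4E0996DB8817.
0x4E0996DB8817 = 85803092641815.

85803092641815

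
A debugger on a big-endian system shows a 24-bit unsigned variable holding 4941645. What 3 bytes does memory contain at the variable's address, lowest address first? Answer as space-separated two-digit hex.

4B 67 4D

4941645 in hexadecimal, padded to 24 bits, is 0x4B674D.
Split into bytes (most-significant first): 4B 67 4D.
In big-endian order the high byte comes first in memory.
So the memory order matches the most-significant-first order: 4B 67 4D.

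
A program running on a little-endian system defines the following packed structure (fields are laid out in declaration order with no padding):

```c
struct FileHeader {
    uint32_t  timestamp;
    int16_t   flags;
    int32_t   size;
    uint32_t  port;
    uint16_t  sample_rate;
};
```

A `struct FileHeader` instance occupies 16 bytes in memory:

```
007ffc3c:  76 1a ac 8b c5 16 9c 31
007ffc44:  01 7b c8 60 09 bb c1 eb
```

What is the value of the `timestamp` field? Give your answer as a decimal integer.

`timestamp` is the first field, at byte offset 0, occupying 4 bytes.
Bytes at offsets 0..3: 76 1A AC 8B.
In little-endian order the low byte comes first in memory.
Reassemble most-significant byte first: 8B AC 1A 76 → 0x8BAC1A76.
0x8BAC1A76 = 2343311990.

2343311990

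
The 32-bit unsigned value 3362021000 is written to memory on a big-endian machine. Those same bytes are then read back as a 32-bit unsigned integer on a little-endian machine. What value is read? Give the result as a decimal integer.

3362021000 in 32-bit hexadecimal is 0xC8645E88.
Stored big-endian, the bytes at ascending addresses are C8 64 5E 88.
Read back as little-endian, the first byte is least significant, giving 0x885E64C8.
0x885E64C8 = 2287887560.

2287887560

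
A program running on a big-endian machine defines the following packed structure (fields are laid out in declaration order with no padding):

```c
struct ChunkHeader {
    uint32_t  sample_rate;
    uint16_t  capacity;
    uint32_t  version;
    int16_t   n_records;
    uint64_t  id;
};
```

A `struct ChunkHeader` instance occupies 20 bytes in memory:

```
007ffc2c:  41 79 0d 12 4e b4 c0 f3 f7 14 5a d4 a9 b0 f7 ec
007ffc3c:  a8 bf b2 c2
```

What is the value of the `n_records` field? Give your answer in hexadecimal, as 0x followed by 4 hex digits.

0x5AD4

`n_records` follows `sample_rate` (4 B), `capacity` (2 B), `version` (4 B), so it starts at offset 4 + 2 + 4 = 10 and occupies 2 bytes.
Bytes at offsets 10..11: 5A D4.
Big-endian stores the most-significant byte at the lowest address.
The bytes are already most-significant first: 0x5AD4.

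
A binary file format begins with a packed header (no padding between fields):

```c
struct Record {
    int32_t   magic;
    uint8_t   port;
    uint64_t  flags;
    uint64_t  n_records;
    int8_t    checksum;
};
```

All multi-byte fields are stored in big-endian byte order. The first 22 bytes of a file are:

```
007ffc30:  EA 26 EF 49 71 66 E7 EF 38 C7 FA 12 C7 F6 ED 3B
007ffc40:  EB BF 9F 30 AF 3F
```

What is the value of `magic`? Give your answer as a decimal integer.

-366547127

`magic` is the first field, at byte offset 0, occupying 4 bytes.
Bytes at offsets 0..3: EA 26 EF 49.
In big-endian order the high byte comes first in memory.
The bytes are already most-significant first: 0xEA26EF49.
Top bit is set, so as a signed 32-bit value this is 0xEA26EF49 − 2^32 = -366547127.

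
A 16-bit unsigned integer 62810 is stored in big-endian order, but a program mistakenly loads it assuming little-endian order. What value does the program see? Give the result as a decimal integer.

62810 in 16-bit hexadecimal is 0xF55A.
Stored big-endian, the bytes at ascending addresses are F5 5A.
Read back as little-endian, the first byte is least significant, giving 0x5AF5.
0x5AF5 = 23285.

23285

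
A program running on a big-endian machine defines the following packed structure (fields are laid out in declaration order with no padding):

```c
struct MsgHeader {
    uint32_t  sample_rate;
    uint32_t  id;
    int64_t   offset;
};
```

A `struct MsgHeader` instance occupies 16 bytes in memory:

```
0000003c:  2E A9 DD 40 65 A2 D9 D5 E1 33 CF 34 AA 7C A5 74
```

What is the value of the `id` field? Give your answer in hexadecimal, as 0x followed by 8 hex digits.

`id` follows `sample_rate` (4 bytes), so it starts at byte offset 4 and occupies 4 bytes.
Bytes at offsets 4..7: 65 A2 D9 D5.
Big-endian: lowest address holds the most-significant byte.
The bytes are already most-significant first: 0x65A2D9D5.

0x65A2D9D5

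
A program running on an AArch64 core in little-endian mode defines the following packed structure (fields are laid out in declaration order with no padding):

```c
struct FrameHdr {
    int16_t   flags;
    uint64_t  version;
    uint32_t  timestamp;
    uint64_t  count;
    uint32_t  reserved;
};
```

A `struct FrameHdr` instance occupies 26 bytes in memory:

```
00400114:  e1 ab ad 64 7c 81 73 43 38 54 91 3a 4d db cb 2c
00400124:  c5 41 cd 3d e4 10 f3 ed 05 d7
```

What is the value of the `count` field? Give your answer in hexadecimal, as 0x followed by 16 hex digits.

0x10E43DCD41C52CCB

`count` follows `flags` (2 B), `version` (8 B), `timestamp` (4 B), so it starts at offset 2 + 8 + 4 = 14 and occupies 8 bytes.
Bytes at offsets 14..21: CB 2C C5 41 CD 3D E4 10.
In little-endian order the low byte comes first in memory.
Reassemble most-significant byte first: 10 E4 3D CD 41 C5 2C CB → 0x10E43DCD41C52CCB.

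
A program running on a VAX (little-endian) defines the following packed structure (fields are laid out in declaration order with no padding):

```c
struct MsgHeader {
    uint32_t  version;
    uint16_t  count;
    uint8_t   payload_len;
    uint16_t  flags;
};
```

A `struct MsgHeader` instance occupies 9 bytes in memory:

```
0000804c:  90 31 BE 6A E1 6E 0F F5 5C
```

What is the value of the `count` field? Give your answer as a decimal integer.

28385

`count` follows `version` (4 bytes), so it starts at byte offset 4 and occupies 2 bytes.
Bytes at offsets 4..5: E1 6E.
Little-endian: lowest address holds the least-significant byte.
Reassemble most-significant byte first: 6E E1 → 0x6EE1.
0x6EE1 = 28385.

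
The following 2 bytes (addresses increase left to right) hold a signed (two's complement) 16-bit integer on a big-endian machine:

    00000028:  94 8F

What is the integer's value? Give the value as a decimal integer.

-27505

Big-endian: lowest address holds the most-significant byte.
The bytes are already most-significant first: 0x948F.
Top bit is set, so as a signed 16-bit value this is 0x948F − 2^16 = -27505.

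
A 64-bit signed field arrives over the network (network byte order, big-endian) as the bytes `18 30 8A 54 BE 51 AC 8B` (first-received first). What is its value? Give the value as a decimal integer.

In big-endian order the high byte comes first in memory.
The bytes are already most-significant first: 0x18308A54BE51AC8B.
0x18308A54BE51AC8B = 1743045152367291531.

1743045152367291531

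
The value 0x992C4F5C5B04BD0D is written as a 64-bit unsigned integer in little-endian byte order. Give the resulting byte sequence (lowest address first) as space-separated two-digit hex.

Split into bytes (most-significant first): 99 2C 4F 5C 5B 04 BD 0D.
Little-endian: lowest address holds the least-significant byte.
So at ascending addresses the bytes are 0D BD 04 5B 5C 4F 2C 99.

0D BD 04 5B 5C 4F 2C 99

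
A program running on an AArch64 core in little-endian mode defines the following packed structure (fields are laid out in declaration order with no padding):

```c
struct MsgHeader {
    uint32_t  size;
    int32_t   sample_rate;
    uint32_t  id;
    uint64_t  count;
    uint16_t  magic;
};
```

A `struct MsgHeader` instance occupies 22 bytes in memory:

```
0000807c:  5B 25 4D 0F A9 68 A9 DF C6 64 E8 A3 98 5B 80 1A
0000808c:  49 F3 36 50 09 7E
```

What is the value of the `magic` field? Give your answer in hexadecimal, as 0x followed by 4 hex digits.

0x7E09

`magic` follows `size` (4 B), `sample_rate` (4 B), `id` (4 B), `count` (8 B), so it starts at offset 4 + 4 + 4 + 8 = 20 and occupies 2 bytes.
Bytes at offsets 20..21: 09 7E.
Little-endian stores the least-significant byte at the lowest address.
Reassemble most-significant byte first: 7E 09 → 0x7E09.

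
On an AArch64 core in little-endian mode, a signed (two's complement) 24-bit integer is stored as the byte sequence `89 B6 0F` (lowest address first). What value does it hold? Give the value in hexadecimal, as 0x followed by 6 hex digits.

0x0FB689

Little-endian: lowest address holds the least-significant byte.
Reassemble most-significant byte first: 0F B6 89 → 0x0FB689.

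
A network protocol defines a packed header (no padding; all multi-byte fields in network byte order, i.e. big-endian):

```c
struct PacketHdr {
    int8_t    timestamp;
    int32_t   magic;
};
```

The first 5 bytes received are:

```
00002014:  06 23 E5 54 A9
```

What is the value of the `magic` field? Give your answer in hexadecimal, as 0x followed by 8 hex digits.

0x23E554A9

`magic` follows `timestamp` (1 byte), so it starts at byte offset 1 and occupies 4 bytes.
Bytes at offsets 1..4: 23 E5 54 A9.
In big-endian order the high byte comes first in memory.
The bytes are already most-significant first: 0x23E554A9.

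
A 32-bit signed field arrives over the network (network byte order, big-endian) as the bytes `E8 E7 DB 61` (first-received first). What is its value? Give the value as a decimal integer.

-387458207

Big-endian stores the most-significant byte at the lowest address.
The bytes are already most-significant first: 0xE8E7DB61.
Top bit is set, so as a signed 32-bit value this is 0xE8E7DB61 − 2^32 = -387458207.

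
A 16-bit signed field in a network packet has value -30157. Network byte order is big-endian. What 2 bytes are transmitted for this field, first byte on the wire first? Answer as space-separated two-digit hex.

8A 33

Two's complement of -30157 in 16 bits: 30157 = 0x75CD; invert → 0x8A32; add 1 → 0x8A33.
Split into bytes (most-significant first): 8A 33.
Big-endian stores the most-significant byte at the lowest address.
So the memory order matches the most-significant-first order: 8A 33.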